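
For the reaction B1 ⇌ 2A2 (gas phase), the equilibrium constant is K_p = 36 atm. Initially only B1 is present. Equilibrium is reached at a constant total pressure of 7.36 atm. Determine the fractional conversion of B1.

X = 0.742

Let X = conversion of B1 (basis 1 mol B1); extent of reaction ξ = X.
Species balance: n_B1 = 1 − X; n_A2 = 2X.
Total moles n_T = 1 + X.
Mole fractions y_i = n_i/n_T; K_p = p_A2^2 / (p_B1) with p_i = y_i·P.
Equating to 36 atm and solving on 0 < X < 1: X = 0.742.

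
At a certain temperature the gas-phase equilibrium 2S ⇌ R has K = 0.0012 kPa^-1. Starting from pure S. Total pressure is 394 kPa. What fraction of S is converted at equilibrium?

Let X = conversion of S (basis 1 mol S); extent of reaction ξ = 0.5X.
At extent ξ: n_S = 1 − X; n_R = 0.5X.
Total moles n_T = 1 − 0.5X.
y_i = n_i/n_T, p_i = y_i·P. K = p_R / (p_S^2).
This yields a degree-2 equation in X; solving on (0,1), X = 0.412.

X = 0.412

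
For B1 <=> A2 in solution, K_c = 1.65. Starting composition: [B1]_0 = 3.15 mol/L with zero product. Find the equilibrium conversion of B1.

X = 0.623

Let X = conversion of B1; extent ξ = 3.15·X mol/L.
Concentrations: [B1] = 3.15 − 3.15X; [A2] = 3.15X.
K_c = [A2] / ([B1]).
This equals 1.65 at X = 0.623 (the root in 0 < X < 1).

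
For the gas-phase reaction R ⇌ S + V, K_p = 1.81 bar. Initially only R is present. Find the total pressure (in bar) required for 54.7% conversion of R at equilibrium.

P = 4.24 bar

Basis: 1 mol R initially; let X = conversion of R. Extent ξ = X.
Species balance: n_R = 1 − X; n_S = X; n_V = X.
n_T = Σnᵢ = 1 + X.
K_p = p_S p_V / (p_R) with p_i = (n_i/n_T)·P.
At X = 0.547: the mole-fraction product g(X) = Π y_i^ν_i = 0.427. Since K_p = g(X)·P^{1}, P = (K_p/g)^(1/1) = (1.81/0.427)^(1/1) = 4.24 bar.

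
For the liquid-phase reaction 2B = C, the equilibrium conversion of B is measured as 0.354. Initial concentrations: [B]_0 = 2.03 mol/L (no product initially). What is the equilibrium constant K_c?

Let X = conversion of B.
Concentrations: [B] = 2.03 − 2.03X; [C] = 1.01X.
At X = 0.354: [B] = 1.31, [C] = 0.359.
K_c = [C] / ([B]^2) = 0.209 L/mol.

K_c = 0.209 L/mol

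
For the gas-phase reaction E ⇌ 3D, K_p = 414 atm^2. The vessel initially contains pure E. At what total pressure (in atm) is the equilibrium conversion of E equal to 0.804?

Take 1 mol E as basis and let X be its fractional conversion, so ξ = X.
At extent ξ: n_E = 1 − X; n_D = 3X.
Summing: n_T = 1 + 2X.
K_p = p_D^3 / (p_E) with p_i = (n_i/n_T)·P.
At X = 0.804: the mole-fraction product g(X) = Π y_i^ν_i = 10.53. Since K_p = g(X)·P^{2}, P = (K_p/g)^(1/2) = (414/10.53)^(1/2) = 6.27 atm.

P = 6.27 atm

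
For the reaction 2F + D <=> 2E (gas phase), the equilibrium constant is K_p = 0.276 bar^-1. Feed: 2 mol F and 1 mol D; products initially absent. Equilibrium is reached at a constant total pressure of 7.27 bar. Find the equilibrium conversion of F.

Let X = conversion of F (basis 2 mol F); extent of reaction ξ = X.
At extent ξ: n_F = 2 − 2X; n_D = 1 − X; n_E = 2X.
n_T = Σnᵢ = 3 − X.
y_i = n_i/n_T, p_i = y_i·P. K_p = p_E^2 / (p_F^2 p_D).
Substituting and setting equal to 0.276 bar^-1 gives a polynomial in X; the root in (0,1) is X = 0.404.

X = 0.404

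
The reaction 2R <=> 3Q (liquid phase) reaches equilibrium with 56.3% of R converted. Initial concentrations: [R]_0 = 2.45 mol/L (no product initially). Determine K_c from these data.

K_c = 7.73 mol/L

Let X = conversion of R.
Concentrations: [R] = 2.45 − 2.45X; [Q] = 3.68X.
At X = 0.563: [R] = 1.07, [Q] = 2.07.
K_c = [Q]^3 / ([R]^2) = 7.73 mol/L.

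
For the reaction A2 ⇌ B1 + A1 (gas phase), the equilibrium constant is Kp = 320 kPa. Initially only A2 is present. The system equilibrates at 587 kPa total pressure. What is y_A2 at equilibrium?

Let X = conversion of A2 (basis 1 mol A2); extent of reaction ξ = X.
At extent ξ: n_A2 = 1 − X; n_B1 = X; n_A1 = X.
Total moles n_T = 1 + X.
y_i = n_i/n_T, p_i = y_i·P. Kp = p_B1 p_A1 / (p_A2).
Setting this equal to 320 kPa and taking the physical root (0 < X < 1) gives X = 0.594.
Then n_A2 = 0.406, n_T = 1.59, so y_A2 = 0.255.

y_A2 = 0.255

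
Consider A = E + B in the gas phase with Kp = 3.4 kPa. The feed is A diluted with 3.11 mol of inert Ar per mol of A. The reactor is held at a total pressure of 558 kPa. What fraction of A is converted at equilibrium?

Take 1 mol A as basis and let X be its fractional conversion, so ξ = X.
At extent ξ: n_A = 1 − X; n_E = X; n_B = X; n_I = 3.11 (inert).
n_T = Σnᵢ = 4.11 + X.
y_i = n_i/n_T, p_i = y_i·P. Kp = p_E p_B / (p_A).
This yields a degree-2 equation in X; solving on (0,1), X = 0.149.

X = 0.149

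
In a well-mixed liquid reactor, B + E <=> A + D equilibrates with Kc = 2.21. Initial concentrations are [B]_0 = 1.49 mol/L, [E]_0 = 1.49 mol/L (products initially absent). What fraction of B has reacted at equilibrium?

Let X = conversion of B; extent ξ = 1.49·X mol/L.
Concentrations: [B] = 1.49 − 1.49X; [E] = 1.49 − 1.49X; [A] = 1.49X; [D] = 1.49X.
Kc = [A] [D] / ([B] [E]).
Setting equal to 2.21 and solving for X on (0,1) gives X = 0.598.

X = 0.598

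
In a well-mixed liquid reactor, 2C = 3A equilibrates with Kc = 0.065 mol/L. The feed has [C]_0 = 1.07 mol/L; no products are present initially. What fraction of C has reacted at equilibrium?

X = 0.222

Let X = conversion of C; extent ξ = 1.07X/2 mol/L.
Concentrations: [C] = 1.07 − 1.07X; [A] = 1.6X.
Kc = [A]^3 / ([C]^2).
Solving Kc = 0.065 for X ∈ (0,1): X = 0.222.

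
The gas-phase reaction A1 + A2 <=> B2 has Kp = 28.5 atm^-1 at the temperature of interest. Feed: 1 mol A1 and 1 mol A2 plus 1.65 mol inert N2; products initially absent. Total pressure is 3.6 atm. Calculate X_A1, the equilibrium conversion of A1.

Take 1 mol A1 as basis and let X be its fractional conversion, so ξ = X.
Mole table: n_A1 = 1 − X; n_A2 = 1 − X; n_B2 = X; n_I = 1.65 (inert).
Summing: n_T = 3.65 − X.
With p_i = (n_i/n_T)P, Kp = p_B2 / (p_A1 p_A2).
Equating to 28.5 atm^-1 and solving on 0 < X < 1: X = 0.848.

X = 0.848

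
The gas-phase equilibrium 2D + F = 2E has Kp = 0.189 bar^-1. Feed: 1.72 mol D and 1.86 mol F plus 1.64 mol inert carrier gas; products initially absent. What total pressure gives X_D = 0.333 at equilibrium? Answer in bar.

P = 4.13 bar

Basis: 1.72 mol D initially; let X = conversion of D. Extent ξ = 0.86X.
At extent ξ: n_D = 1.72 − 1.72X; n_F = 1.86 − 0.86X; n_E = 1.72X; n_I = 1.64 (inert).
Total moles n_T = 5.22 − 0.86X.
Kp = p_E^2 / (p_D^2 p_F) with p_i = (n_i/n_T)·P.
At X = 0.333: the mole-fraction product g(X) = Π y_i^ν_i = 0.7815. Since Kp = g(X)·P^{-1}, P = (g/Kp)^(1/1) = (0.7815/0.189)^(1/1) = 4.13 bar.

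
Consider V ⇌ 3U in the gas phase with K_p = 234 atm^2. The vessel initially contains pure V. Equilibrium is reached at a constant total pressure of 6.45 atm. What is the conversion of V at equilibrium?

X = 0.708

Let X = conversion of V (basis 1 mol V); extent of reaction ξ = X.
Species balance: n_V = 1 − X; n_U = 3X.
n_T = Σnᵢ = 1 + 2X.
Mole fractions y_i = n_i/n_T; K_p = p_U^3 / (p_V) with p_i = y_i·P.
Setting this equal to 234 atm^2 and taking the physical root (0 < X < 1) gives X = 0.708.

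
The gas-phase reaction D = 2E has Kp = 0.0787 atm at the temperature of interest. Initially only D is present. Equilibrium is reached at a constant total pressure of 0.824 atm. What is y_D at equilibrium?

y_D = 0.735

Basis: 1 mol D initially; let X = conversion of D. Extent ξ = X.
Moles: n_D = 1 − X; n_E = 2X.
Total moles n_T = 1 + X.
With p_i = (n_i/n_T)P, Kp = p_E^2 / (p_D).
This yields a degree-2 equation in X; solving on (0,1), X = 0.153.
Then n_D = 0.847, n_T = 1.15, so y_D = 0.735.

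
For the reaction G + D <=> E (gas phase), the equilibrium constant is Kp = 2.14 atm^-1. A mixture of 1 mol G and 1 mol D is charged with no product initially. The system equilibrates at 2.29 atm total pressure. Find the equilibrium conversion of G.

Let X = conversion of G (basis 1 mol G); extent of reaction ξ = X.
Species balance: n_G = 1 − X; n_D = 1 − X; n_E = X.
Summing: n_T = 2 − X.
With p_i = (n_i/n_T)P, Kp = p_E / (p_G p_D).
Equating to 2.14 atm^-1 and solving on 0 < X < 1: X = 0.588.

X = 0.588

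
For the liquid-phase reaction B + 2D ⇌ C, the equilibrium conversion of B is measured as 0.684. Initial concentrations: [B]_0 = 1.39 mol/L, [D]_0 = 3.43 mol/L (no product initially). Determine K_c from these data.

Let X = conversion of B.
Concentrations: [B] = 1.39 − 1.39X; [D] = 3.43 − 2.78X; [C] = 1.39X.
At X = 0.684: [B] = 0.439, [D] = 1.53, [C] = 0.951.
K_c = [C] / ([B] [D]^2) = 0.927 (mol/L)^-2.

K_c = 0.927 (mol/L)^-2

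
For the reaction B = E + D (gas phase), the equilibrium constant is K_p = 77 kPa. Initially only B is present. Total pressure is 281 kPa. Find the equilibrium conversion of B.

Basis: 1 mol B initially; let X = conversion of B. Extent ξ = X.
Species balance: n_B = 1 − X; n_E = X; n_D = X.
n_T = Σnᵢ = 1 + X.
With p_i = (n_i/n_T)P, K_p = p_E p_D / (p_B).
Setting this equal to 77 kPa and taking the physical root (0 < X < 1) gives X = 0.464.

X = 0.464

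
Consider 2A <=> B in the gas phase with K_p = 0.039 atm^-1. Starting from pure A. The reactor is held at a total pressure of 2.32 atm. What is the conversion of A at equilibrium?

X = 0.143

Take 1 mol A as basis and let X be its fractional conversion, so ξ = 0.5X.
Mole table: n_A = 1 − X; n_B = 0.5X.
Total moles n_T = 1 − 0.5X.
y_i = n_i/n_T, p_i = y_i·P. K_p = p_B / (p_A^2).
This yields a degree-2 equation in X; solving on (0,1), X = 0.143.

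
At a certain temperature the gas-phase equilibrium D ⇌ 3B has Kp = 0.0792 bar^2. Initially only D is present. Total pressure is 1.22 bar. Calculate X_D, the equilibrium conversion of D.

Take 1 mol D as basis and let X be its fractional conversion, so ξ = X.
Mole table: n_D = 1 − X; n_B = 3X.
Total moles n_T = 1 + 2X.
Mole fractions y_i = n_i/n_T; Kp = p_B^3 / (p_D) with p_i = y_i·P.
Substituting and setting equal to 0.0792 bar^2 gives a polynomial in X; the root in (0,1) is X = 0.141.

X = 0.141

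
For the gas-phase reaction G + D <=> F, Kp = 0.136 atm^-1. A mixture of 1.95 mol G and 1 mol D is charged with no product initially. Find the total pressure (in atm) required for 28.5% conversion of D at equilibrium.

Basis: 1 mol D initially; let X = conversion of D. Extent ξ = X.
Species balance: n_G = 1.95 − X; n_D = 1 − X; n_F = X.
Total moles n_T = 2.95 − X.
Kp = p_F / (p_G p_D) with p_i = (n_i/n_T)·P.
At X = 0.285: the mole-fraction product g(X) = Π y_i^ν_i = 0.638. Since Kp = g(X)·P^{-1}, P = (g/Kp)^(1/1) = (0.638/0.136)^(1/1) = 4.69 atm.

P = 4.69 atm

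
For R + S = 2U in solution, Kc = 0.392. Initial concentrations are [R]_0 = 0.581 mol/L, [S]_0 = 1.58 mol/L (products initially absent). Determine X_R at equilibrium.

X = 0.378

Let X = conversion of R; extent ξ = 0.581·X mol/L.
Concentrations: [R] = 0.581 − 0.581X; [S] = 1.58 − 0.581X; [U] = 1.16X.
Kc = [U]^2 / ([R] [S]).
Setting equal to 0.392 and solving for X on (0,1) gives X = 0.378.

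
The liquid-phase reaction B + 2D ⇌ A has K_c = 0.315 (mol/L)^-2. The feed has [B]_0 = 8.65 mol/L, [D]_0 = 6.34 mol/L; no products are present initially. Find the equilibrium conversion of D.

X = 0.816

Let X = conversion of D; extent ξ = 6.34X/2 mol/L.
Concentrations: [B] = 8.65 − 3.17X; [D] = 6.34 − 6.34X; [A] = 3.17X.
K_c = [A] / ([B] [D]^2).
Equating to 0.315 (mol/L)^-2: the physical root is X = 0.816.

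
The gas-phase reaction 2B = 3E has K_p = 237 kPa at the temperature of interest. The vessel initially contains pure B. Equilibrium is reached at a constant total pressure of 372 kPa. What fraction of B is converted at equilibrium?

X = 0.424

Let X = conversion of B (basis 1 mol B); extent of reaction ξ = 0.5X.
Moles: n_B = 1 − X; n_E = 1.5X.
Summing: n_T = 1 + 0.5X.
y_i = n_i/n_T, p_i = y_i·P. K_p = p_E^3 / (p_B^2).
Substituting and setting equal to 237 kPa gives a polynomial in X; the root in (0,1) is X = 0.424.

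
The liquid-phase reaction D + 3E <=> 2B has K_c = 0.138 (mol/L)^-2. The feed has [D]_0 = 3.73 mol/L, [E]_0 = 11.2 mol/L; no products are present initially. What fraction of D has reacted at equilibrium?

X = 0.594

Let X = conversion of D; extent ξ = 3.73·X mol/L.
Concentrations: [D] = 3.73 − 3.73X; [E] = 11.2 − 11.2X; [B] = 7.46X.
K_c = [B]^2 / ([D] [E]^3).
Equating to 0.138 (mol/L)^-2: the physical root is X = 0.594.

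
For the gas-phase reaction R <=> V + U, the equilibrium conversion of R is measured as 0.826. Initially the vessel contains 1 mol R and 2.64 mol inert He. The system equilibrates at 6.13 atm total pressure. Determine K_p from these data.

K_p = 5.38 atm

Basis: 1 mol R initially; let X = conversion of R. Extent ξ = X.
At extent ξ: n_R = 1 − X; n_V = X; n_U = X; n_I = 2.64 (inert).
Summing: n_T = 3.64 + X.
At X = 0.826: n_R = 0.174, n_V = 0.826, n_U = 0.826, n_T = 4.47.
p_i = (n_i/n_T)·P. K_p = p_V p_U / (p_R) = 5.38 atm.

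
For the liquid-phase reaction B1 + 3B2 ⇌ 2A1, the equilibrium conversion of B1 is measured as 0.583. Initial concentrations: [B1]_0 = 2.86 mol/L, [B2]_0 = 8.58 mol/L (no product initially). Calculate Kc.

Let X = conversion of B1.
Concentrations: [B1] = 2.86 − 2.86X; [B2] = 8.58 − 8.58X; [A1] = 5.72X.
At X = 0.583: [B1] = 1.19, [B2] = 3.58, [A1] = 3.33.
Kc = [A1]^2 / ([B1] [B2]^3) = 0.204 (mol/L)^-2.

Kc = 0.204 (mol/L)^-2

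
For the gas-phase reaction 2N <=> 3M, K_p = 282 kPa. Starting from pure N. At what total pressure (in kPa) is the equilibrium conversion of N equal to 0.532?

P = 154 kPa

Let X = conversion of N (basis 1 mol N); extent of reaction ξ = 0.5X.
At extent ξ: n_N = 1 − X; n_M = 1.5X.
Summing: n_T = 1 + 0.5X.
K_p = p_M^3 / (p_N^2) with p_i = (n_i/n_T)·P.
At X = 0.532: the mole-fraction product g(X) = Π y_i^ν_i = 1.833. Since K_p = g(X)·P^{1}, P = (K_p/g)^(1/1) = (282/1.833)^(1/1) = 154 kPa.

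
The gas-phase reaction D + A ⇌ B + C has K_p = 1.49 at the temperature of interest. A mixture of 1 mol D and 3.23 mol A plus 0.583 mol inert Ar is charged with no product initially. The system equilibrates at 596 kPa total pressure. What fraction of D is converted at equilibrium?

X = 0.815

Basis: 1 mol D initially; let X = conversion of D. Extent ξ = X.
Species balance: n_D = 1 − X; n_A = 3.23 − X; n_B = X; n_C = X; n_I = 0.583 (inert).
n_T stays at 4.81 (no change in mole number).
Mole fractions y_i = n_i/n_T; K_p = p_B p_C / (p_D p_A) with p_i = y_i·P.
This yields a degree-2 equation in X; solving on (0,1), X = 0.815.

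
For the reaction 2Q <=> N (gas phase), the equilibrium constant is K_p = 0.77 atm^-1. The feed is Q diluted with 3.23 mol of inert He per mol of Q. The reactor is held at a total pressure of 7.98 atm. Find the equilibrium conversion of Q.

Let X = conversion of Q (basis 1 mol Q); extent of reaction ξ = 0.5X.
At extent ξ: n_Q = 1 − X; n_N = 0.5X; n_I = 3.23 (inert).
Summing: n_T = 4.23 − 0.5X.
With p_i = (n_i/n_T)P, K_p = p_N / (p_Q^2).
Setting this equal to 0.77 atm^-1 and taking the physical root (0 < X < 1) gives X = 0.572.

X = 0.572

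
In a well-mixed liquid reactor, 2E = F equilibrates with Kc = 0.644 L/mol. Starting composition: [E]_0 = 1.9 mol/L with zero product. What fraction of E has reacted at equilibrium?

X = 0.533

Let X = conversion of E; extent ξ = 1.9X/2 mol/L.
Concentrations: [E] = 1.9 − 1.9X; [F] = 0.95X.
Kc = [F] / ([E]^2).
Setting equal to 0.644 and solving for X on (0,1) gives X = 0.533.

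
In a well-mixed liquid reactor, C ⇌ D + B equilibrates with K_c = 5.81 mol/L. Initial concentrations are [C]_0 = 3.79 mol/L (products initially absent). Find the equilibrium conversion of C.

Let X = conversion of C; extent ξ = 3.79·X mol/L.
Concentrations: [C] = 3.79 − 3.79X; [D] = 3.79X; [B] = 3.79X.
K_c = [D] [B] / ([C]).
Solving K_c = 5.81 for X ∈ (0,1): X = 0.690.

X = 0.690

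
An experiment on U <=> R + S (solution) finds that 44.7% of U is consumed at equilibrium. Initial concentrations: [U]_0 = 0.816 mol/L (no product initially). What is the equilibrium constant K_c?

K_c = 0.295 mol/L

Let X = conversion of U.
Concentrations: [U] = 0.816 − 0.816X; [R] = 0.816X; [S] = 0.816X.
At X = 0.447: [U] = 0.451, [R] = 0.365, [S] = 0.365.
K_c = [R] [S] / ([U]) = 0.295 mol/L.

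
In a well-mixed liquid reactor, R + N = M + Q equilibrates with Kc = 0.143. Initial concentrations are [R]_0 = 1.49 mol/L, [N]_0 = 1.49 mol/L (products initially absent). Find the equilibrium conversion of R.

X = 0.274

Let X = conversion of R; extent ξ = 1.49·X mol/L.
Concentrations: [R] = 1.49 − 1.49X; [N] = 1.49 − 1.49X; [M] = 1.49X; [Q] = 1.49X.
Kc = [M] [Q] / ([R] [N]).
Setting equal to 0.143 and solving for X on (0,1) gives X = 0.274.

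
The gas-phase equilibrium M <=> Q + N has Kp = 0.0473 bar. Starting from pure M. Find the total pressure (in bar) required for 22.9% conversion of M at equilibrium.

P = 0.855 bar

Take 1 mol M as basis and let X be its fractional conversion, so ξ = X.
Mole table: n_M = 1 − X; n_Q = X; n_N = X.
n_T = Σnᵢ = 1 + X.
Kp = p_Q p_N / (p_M) with p_i = (n_i/n_T)·P.
At X = 0.229: the mole-fraction product g(X) = Π y_i^ν_i = 0.05534. Since Kp = g(X)·P^{1}, P = (Kp/g)^(1/1) = (0.0473/0.05534)^(1/1) = 0.855 bar.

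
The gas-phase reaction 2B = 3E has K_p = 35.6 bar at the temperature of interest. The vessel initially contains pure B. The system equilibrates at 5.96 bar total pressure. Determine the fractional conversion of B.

Basis: 1 mol B initially; let X = conversion of B. Extent ξ = 0.5X.
Moles: n_B = 1 − X; n_E = 1.5X.
Total moles n_T = 1 + 0.5X.
y_i = n_i/n_T, p_i = y_i·P. K_p = p_E^3 / (p_B^2).
Substituting and setting equal to 35.6 bar gives a polynomial in X; the root in (0,1) is X = 0.655.

X = 0.655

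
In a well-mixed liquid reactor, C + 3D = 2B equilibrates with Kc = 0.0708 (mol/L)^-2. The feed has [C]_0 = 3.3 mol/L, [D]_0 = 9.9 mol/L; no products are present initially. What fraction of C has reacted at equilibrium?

Let X = conversion of C; extent ξ = 3.3·X mol/L.
Concentrations: [C] = 3.3 − 3.3X; [D] = 9.9 − 9.9X; [B] = 6.6X.
Kc = [B]^2 / ([C] [D]^3).
Solving Kc = 0.0708 for X ∈ (0,1): X = 0.522.

X = 0.522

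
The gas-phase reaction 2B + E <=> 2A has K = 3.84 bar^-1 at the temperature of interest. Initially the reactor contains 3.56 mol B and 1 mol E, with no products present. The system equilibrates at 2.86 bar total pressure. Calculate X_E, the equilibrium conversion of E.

X = 0.786

Basis: 1 mol E initially; let X = conversion of E. Extent ξ = X.
Mole table: n_B = 3.56 − 2X; n_E = 1 − X; n_A = 2X.
Summing: n_T = 4.56 − X.
Mole fractions y_i = n_i/n_T; K = p_A^2 / (p_B^2 p_E) with p_i = y_i·P.
Equating to 3.84 bar^-1 and solving on 0 < X < 1: X = 0.786.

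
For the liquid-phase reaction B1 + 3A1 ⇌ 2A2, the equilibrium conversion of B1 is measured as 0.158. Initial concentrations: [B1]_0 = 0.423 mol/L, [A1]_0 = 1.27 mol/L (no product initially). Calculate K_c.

Let X = conversion of B1.
Concentrations: [B1] = 0.423 − 0.423X; [A1] = 1.27 − 1.27X; [A2] = 0.846X.
At X = 0.158: [B1] = 0.356, [A1] = 1.07, [A2] = 0.134.
K_c = [A2]^2 / ([B1] [A1]^3) = 0.041 (mol/L)^-2.

K_c = 0.041 (mol/L)^-2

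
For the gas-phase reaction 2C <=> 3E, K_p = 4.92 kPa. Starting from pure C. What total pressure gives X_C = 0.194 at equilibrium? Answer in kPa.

Take 1 mol C as basis and let X be its fractional conversion, so ξ = 0.5X.
Mole table: n_C = 1 − X; n_E = 1.5X.
Total moles n_T = 1 + 0.5X.
K_p = p_E^3 / (p_C^2) with p_i = (n_i/n_T)·P.
At X = 0.194: the mole-fraction product g(X) = Π y_i^ν_i = 0.03458. Since K_p = g(X)·P^{1}, P = (K_p/g)^(1/1) = (4.92/0.03458)^(1/1) = 142 kPa.

P = 142 kPa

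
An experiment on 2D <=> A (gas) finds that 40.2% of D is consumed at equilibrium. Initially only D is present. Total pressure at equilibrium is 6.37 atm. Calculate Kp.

Let X = conversion of D (basis 1 mol D); extent of reaction ξ = 0.5X.
Mole table: n_D = 1 − X; n_A = 0.5X.
n_T = Σnᵢ = 1 − 0.5X.
At X = 0.402: n_D = 0.598, n_A = 0.201, n_T = 0.799.
p_i = (n_i/n_T)·P. Kp = p_A / (p_D^2) = 0.0705 atm^-1.

Kp = 0.0705 atm^-1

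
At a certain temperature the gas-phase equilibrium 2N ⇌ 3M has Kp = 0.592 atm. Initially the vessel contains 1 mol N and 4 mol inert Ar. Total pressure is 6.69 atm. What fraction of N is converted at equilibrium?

X = 0.376

Let X = conversion of N (basis 1 mol N); extent of reaction ξ = 0.5X.
At extent ξ: n_N = 1 − X; n_M = 1.5X; n_I = 4 (inert).
Summing: n_T = 5 + 0.5X.
With p_i = (n_i/n_T)P, Kp = p_M^3 / (p_N^2).
Equating to 0.592 atm and solving on 0 < X < 1: X = 0.376.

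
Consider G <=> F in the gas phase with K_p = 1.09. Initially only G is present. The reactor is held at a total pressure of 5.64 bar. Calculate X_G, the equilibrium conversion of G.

Take 1 mol G as basis and let X be its fractional conversion, so ξ = X.
Moles: n_G = 1 − X; n_F = X.
Since Δν = 0, n_T = 1 throughout.
Mole fractions y_i = n_i/n_T; K_p = p_F / (p_G) with p_i = y_i·P.
Equating to 1.09 and solving on 0 < X < 1: X = 0.522.

X = 0.522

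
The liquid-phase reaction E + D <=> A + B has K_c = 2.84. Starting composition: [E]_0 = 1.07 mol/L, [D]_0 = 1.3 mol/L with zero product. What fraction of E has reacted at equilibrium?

Let X = conversion of E; extent ξ = 1.07·X mol/L.
Concentrations: [E] = 1.07 − 1.07X; [D] = 1.3 − 1.07X; [A] = 1.07X; [B] = 1.07X.
K_c = [A] [B] / ([E] [D]).
Setting equal to 2.84 and solving for X on (0,1) gives X = 0.686.

X = 0.686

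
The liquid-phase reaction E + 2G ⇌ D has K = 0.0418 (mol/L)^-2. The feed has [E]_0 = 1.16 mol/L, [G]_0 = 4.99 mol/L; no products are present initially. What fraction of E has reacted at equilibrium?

Let X = conversion of E; extent ξ = 1.16·X mol/L.
Concentrations: [E] = 1.16 − 1.16X; [G] = 4.99 − 2.32X; [D] = 1.16X.
K = [D] / ([E] [G]^2).
This equals 0.0418 at X = 0.406 (the root in 0 < X < 1).

X = 0.406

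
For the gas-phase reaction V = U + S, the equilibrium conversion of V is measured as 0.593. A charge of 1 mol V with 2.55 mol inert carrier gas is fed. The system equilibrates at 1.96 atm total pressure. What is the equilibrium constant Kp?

Kp = 0.409 atm

Take 1 mol V as basis and let X be its fractional conversion, so ξ = X.
Species balance: n_V = 1 − X; n_U = X; n_S = X; n_I = 2.55 (inert).
Total moles n_T = 3.55 + X.
At X = 0.593: n_V = 0.407, n_U = 0.593, n_S = 0.593, n_T = 4.14.
p_i = (n_i/n_T)·P. Kp = p_U p_S / (p_V) = 0.409 atm.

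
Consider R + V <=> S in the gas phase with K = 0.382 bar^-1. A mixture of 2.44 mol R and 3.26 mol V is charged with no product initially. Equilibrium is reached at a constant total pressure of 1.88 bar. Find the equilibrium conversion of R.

X = 0.270

Let X = conversion of R (basis 2.44 mol R); extent of reaction ξ = 2.44X.
Mole table: n_R = 2.44 − 2.44X; n_V = 3.26 − 2.44X; n_S = 2.44X.
n_T = Σnᵢ = 5.7 − 2.44X.
Mole fractions y_i = n_i/n_T; K = p_S / (p_R p_V) with p_i = y_i·P.
This yields a degree-2 equation in X; solving on (0,1), X = 0.270.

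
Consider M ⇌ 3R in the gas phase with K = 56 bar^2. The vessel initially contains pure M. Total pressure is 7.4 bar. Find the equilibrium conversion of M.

X = 0.421

Basis: 1 mol M initially; let X = conversion of M. Extent ξ = X.
Moles: n_M = 1 − X; n_R = 3X.
Summing: n_T = 1 + 2X.
Mole fractions y_i = n_i/n_T; K = p_R^3 / (p_M) with p_i = y_i·P.
Substituting and setting equal to 56 bar^2 gives a polynomial in X; the root in (0,1) is X = 0.421.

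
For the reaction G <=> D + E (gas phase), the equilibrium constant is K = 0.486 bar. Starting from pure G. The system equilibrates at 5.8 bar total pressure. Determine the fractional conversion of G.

X = 0.278

Basis: 1 mol G initially; let X = conversion of G. Extent ξ = X.
Species balance: n_G = 1 − X; n_D = X; n_E = X.
n_T = Σnᵢ = 1 + X.
With p_i = (n_i/n_T)P, K = p_D p_E / (p_G).
Substituting and setting equal to 0.486 bar gives a polynomial in X; the root in (0,1) is X = 0.278.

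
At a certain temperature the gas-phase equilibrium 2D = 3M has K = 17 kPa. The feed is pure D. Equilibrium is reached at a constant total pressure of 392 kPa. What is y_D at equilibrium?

Let X = conversion of D (basis 1 mol D); extent of reaction ξ = 0.5X.
Mole table: n_D = 1 − X; n_M = 1.5X.
n_T = Σnᵢ = 1 + 0.5X.
With p_i = (n_i/n_T)P, K = p_M^3 / (p_D^2).
Equating to 17 kPa and solving on 0 < X < 1: X = 0.207.
Then n_D = 0.793, n_T = 1.1, so y_D = 0.718.

y_D = 0.718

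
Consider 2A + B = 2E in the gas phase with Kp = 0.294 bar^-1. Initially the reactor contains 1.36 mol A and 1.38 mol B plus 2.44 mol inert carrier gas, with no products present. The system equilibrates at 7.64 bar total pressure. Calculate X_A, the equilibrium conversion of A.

Let X = conversion of A (basis 1.36 mol A); extent of reaction ξ = 0.68X.
Species balance: n_A = 1.36 − 1.36X; n_B = 1.38 − 0.68X; n_E = 1.36X; n_I = 2.44 (inert).
n_T = Σnᵢ = 5.18 − 0.68X.
y_i = n_i/n_T, p_i = y_i·P. Kp = p_E^2 / (p_A^2 p_B).
This yields a degree-3 equation in X; solving on (0,1), X = 0.415.

X = 0.415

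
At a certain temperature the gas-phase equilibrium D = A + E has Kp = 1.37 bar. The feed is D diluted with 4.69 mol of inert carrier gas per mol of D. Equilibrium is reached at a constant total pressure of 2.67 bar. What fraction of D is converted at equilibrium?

X = 0.805

Basis: 1 mol D initially; let X = conversion of D. Extent ξ = X.
At extent ξ: n_D = 1 − X; n_A = X; n_E = X; n_I = 4.69 (inert).
n_T = Σnᵢ = 5.69 + X.
Mole fractions y_i = n_i/n_T; Kp = p_A p_E / (p_D) with p_i = y_i·P.
Setting this equal to 1.37 bar and taking the physical root (0 < X < 1) gives X = 0.805.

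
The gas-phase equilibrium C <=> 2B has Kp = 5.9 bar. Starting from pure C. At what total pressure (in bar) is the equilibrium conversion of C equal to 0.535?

Let X = conversion of C (basis 1 mol C); extent of reaction ξ = X.
Mole table: n_C = 1 − X; n_B = 2X.
n_T = Σnᵢ = 1 + X.
Kp = p_B^2 / (p_C) with p_i = (n_i/n_T)·P.
At X = 0.535: the mole-fraction product g(X) = Π y_i^ν_i = 1.604. Since Kp = g(X)·P^{1}, P = (Kp/g)^(1/1) = (5.9/1.604)^(1/1) = 3.68 bar.

P = 3.68 bar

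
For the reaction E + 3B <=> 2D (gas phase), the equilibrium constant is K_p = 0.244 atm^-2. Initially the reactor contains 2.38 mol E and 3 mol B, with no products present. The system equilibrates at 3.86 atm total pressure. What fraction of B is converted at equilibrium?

X = 0.519

Take 3 mol B as basis and let X be its fractional conversion, so ξ = X.
Species balance: n_E = 2.38 − X; n_B = 3 − 3X; n_D = 2X.
n_T = Σnᵢ = 5.38 − 2X.
Mole fractions y_i = n_i/n_T; K_p = p_D^2 / (p_E p_B^3) with p_i = y_i·P.
Setting this equal to 0.244 atm^-2 and taking the physical root (0 < X < 1) gives X = 0.519.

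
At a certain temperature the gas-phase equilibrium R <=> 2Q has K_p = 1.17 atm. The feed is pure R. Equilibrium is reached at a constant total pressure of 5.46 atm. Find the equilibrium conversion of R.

X = 0.225

Let X = conversion of R (basis 1 mol R); extent of reaction ξ = X.
Moles: n_R = 1 − X; n_Q = 2X.
Total moles n_T = 1 + X.
y_i = n_i/n_T, p_i = y_i·P. K_p = p_Q^2 / (p_R).
This yields a degree-2 equation in X; solving on (0,1), X = 0.225.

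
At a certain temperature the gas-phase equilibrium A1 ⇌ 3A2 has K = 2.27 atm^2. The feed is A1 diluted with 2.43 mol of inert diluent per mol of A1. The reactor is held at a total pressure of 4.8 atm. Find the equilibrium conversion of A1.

X = 0.344

Basis: 1 mol A1 initially; let X = conversion of A1. Extent ξ = X.
Species balance: n_A1 = 1 − X; n_A2 = 3X; n_I = 2.43 (inert).
Summing: n_T = 3.43 + 2X.
With p_i = (n_i/n_T)P, K = p_A2^3 / (p_A1).
Setting this equal to 2.27 atm^2 and taking the physical root (0 < X < 1) gives X = 0.344.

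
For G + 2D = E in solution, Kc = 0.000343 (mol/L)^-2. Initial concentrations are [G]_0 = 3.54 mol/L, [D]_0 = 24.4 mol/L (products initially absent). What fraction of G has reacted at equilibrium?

X = 0.157

Let X = conversion of G; extent ξ = 3.54·X mol/L.
Concentrations: [G] = 3.54 − 3.54X; [D] = 24.4 − 7.08X; [E] = 3.54X.
Kc = [E] / ([G] [D]^2).
Equating to 0.000343 (mol/L)^-2: the physical root is X = 0.157.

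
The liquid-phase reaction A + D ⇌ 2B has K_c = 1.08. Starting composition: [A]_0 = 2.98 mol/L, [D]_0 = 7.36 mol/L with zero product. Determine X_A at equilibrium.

Let X = conversion of A; extent ξ = 2.98·X mol/L.
Concentrations: [A] = 2.98 − 2.98X; [D] = 7.36 − 2.98X; [B] = 5.96X.
K_c = [B]^2 / ([A] [D]).
Setting equal to 1.08 and solving for X on (0,1) gives X = 0.510.

X = 0.510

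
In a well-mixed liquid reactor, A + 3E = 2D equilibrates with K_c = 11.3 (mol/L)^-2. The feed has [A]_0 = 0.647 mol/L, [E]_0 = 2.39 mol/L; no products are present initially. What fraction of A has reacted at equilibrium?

Let X = conversion of A; extent ξ = 0.647·X mol/L.
Concentrations: [A] = 0.647 − 0.647X; [E] = 2.39 − 1.94X; [D] = 1.29X.
K_c = [D]^2 / ([A] [E]^3).
Equating to 11.3 (mol/L)^-2: the physical root is X = 0.784.

X = 0.784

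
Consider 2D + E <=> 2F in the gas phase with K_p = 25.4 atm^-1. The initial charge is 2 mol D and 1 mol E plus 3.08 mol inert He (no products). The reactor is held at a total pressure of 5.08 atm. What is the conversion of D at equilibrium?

Take 2 mol D as basis and let X be its fractional conversion, so ξ = X.
Mole table: n_D = 2 − 2X; n_E = 1 − X; n_F = 2X; n_I = 3.08 (inert).
Summing: n_T = 6.08 − X.
y_i = n_i/n_T, p_i = y_i·P. K_p = p_F^2 / (p_D^2 p_E).
This yields a degree-3 equation in X; solving on (0,1), X = 0.721.

X = 0.721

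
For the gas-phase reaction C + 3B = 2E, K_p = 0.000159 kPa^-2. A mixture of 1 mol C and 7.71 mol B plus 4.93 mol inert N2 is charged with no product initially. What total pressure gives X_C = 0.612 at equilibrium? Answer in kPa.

P = 136 kPa

Basis: 1 mol C initially; let X = conversion of C. Extent ξ = X.
At extent ξ: n_C = 1 − X; n_B = 7.71 − 3X; n_E = 2X; n_I = 4.93 (inert).
Summing: n_T = 13.6 − 2X.
K_p = p_E^2 / (p_C p_B^3) with p_i = (n_i/n_T)·P.
At X = 0.612: the mole-fraction product g(X) = Π y_i^ν_i = 2.937. Since K_p = g(X)·P^{-2}, P = (g/K_p)^(1/2) = (2.937/0.000159)^(1/2) = 136 kPa.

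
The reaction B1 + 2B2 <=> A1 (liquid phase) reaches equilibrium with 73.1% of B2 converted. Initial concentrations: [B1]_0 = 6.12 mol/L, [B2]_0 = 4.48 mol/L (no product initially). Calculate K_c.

Let X = conversion of B2.
Concentrations: [B1] = 6.12 − 2.24X; [B2] = 4.48 − 4.48X; [A1] = 2.24X.
At X = 0.731: [B1] = 4.48, [B2] = 1.21, [A1] = 1.64.
K_c = [A1] / ([B1] [B2]^2) = 0.252 (mol/L)^-2.

K_c = 0.252 (mol/L)^-2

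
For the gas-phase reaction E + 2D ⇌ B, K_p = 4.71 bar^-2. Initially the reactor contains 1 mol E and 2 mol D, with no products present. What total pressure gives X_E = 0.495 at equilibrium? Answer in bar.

P = 0.908 bar

Basis: 1 mol E initially; let X = conversion of E. Extent ξ = X.
Moles: n_E = 1 − X; n_D = 2 − 2X; n_B = X.
Summing: n_T = 3 − 2X.
K_p = p_B / (p_E p_D^2) with p_i = (n_i/n_T)·P.
At X = 0.495: the mole-fraction product g(X) = Π y_i^ν_i = 3.882. Since K_p = g(X)·P^{-2}, P = (g/K_p)^(1/2) = (3.882/4.71)^(1/2) = 0.908 bar.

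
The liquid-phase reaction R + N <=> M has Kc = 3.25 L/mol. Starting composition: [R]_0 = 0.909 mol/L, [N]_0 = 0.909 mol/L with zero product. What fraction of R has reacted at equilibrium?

Let X = conversion of R; extent ξ = 0.909·X mol/L.
Concentrations: [R] = 0.909 − 0.909X; [N] = 0.909 − 0.909X; [M] = 0.909X.
Kc = [M] / ([R] [N]).
This equals 3.25 at X = 0.563 (the root in 0 < X < 1).

X = 0.563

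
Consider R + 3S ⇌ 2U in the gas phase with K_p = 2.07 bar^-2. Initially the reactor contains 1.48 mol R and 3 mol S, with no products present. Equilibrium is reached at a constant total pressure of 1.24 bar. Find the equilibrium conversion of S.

Let X = conversion of S (basis 3 mol S); extent of reaction ξ = X.
Species balance: n_R = 1.48 − X; n_S = 3 − 3X; n_U = 2X.
n_T = Σnᵢ = 4.48 − 2X.
y_i = n_i/n_T, p_i = y_i·P. K_p = p_U^2 / (p_R p_S^3).
Substituting and setting equal to 2.07 bar^-2 gives a polynomial in X; the root in (0,1) is X = 0.486.

X = 0.486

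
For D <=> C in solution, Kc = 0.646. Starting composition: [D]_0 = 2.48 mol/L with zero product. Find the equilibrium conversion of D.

X = 0.392

Let X = conversion of D; extent ξ = 2.48·X mol/L.
Concentrations: [D] = 2.48 − 2.48X; [C] = 2.48X.
Kc = [C] / ([D]).
Equating to 0.646: the physical root is X = 0.392.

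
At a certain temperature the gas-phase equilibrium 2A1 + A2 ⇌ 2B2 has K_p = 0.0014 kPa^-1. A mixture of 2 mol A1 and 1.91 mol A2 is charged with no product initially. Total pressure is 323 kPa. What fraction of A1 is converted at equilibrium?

X = 0.310

Let X = conversion of A1 (basis 2 mol A1); extent of reaction ξ = X.
Species balance: n_A1 = 2 − 2X; n_A2 = 1.91 − X; n_B2 = 2X.
n_T = Σnᵢ = 3.91 − X.
y_i = n_i/n_T, p_i = y_i·P. K_p = p_B2^2 / (p_A1^2 p_A2).
Substituting and setting equal to 0.0014 kPa^-1 gives a polynomial in X; the root in (0,1) is X = 0.310.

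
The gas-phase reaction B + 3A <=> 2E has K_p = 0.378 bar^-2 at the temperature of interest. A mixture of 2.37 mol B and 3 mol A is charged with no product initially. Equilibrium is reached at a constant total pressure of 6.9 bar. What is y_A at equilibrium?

Take 3 mol A as basis and let X be its fractional conversion, so ξ = X.
Moles: n_B = 2.37 − X; n_A = 3 − 3X; n_E = 2X.
Summing: n_T = 5.37 − 2X.
Mole fractions y_i = n_i/n_T; K_p = p_E^2 / (p_B p_A^3) with p_i = y_i·P.
Equating to 0.378 bar^-2 and solving on 0 < X < 1: X = 0.672.
Then n_A = 0.985, n_T = 4.03, so y_A = 0.245.

y_A = 0.245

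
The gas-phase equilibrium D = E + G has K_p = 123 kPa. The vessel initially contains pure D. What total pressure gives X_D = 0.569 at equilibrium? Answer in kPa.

Basis: 1 mol D initially; let X = conversion of D. Extent ξ = X.
Moles: n_D = 1 − X; n_E = X; n_G = X.
n_T = Σnᵢ = 1 + X.
K_p = p_E p_G / (p_D) with p_i = (n_i/n_T)·P.
At X = 0.569: the mole-fraction product g(X) = Π y_i^ν_i = 0.4788. Since K_p = g(X)·P^{1}, P = (K_p/g)^(1/1) = (123/0.4788)^(1/1) = 257 kPa.

P = 257 kPa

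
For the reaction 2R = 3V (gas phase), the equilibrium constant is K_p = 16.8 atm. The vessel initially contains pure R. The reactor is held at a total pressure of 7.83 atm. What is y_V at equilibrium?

y_V = 0.646

Let X = conversion of R (basis 1 mol R); extent of reaction ξ = 0.5X.
At extent ξ: n_R = 1 − X; n_V = 1.5X.
Total moles n_T = 1 + 0.5X.
Mole fractions y_i = n_i/n_T; K_p = p_V^3 / (p_R^2) with p_i = y_i·P.
Equating to 16.8 atm and solving on 0 < X < 1: X = 0.549.
Then n_V = 0.823, n_T = 1.27, so y_V = 0.646.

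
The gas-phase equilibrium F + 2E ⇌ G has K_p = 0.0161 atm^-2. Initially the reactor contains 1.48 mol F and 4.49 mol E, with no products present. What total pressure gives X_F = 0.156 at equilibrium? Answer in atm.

P = 4.63 atm

Basis: 1.48 mol F initially; let X = conversion of F. Extent ξ = 1.48X.
Moles: n_F = 1.48 − 1.48X; n_E = 4.49 − 2.96X; n_G = 1.48X.
n_T = Σnᵢ = 5.97 − 2.96X.
K_p = p_G / (p_F p_E^2) with p_i = (n_i/n_T)·P.
At X = 0.156: the mole-fraction product g(X) = Π y_i^ν_i = 0.3456. Since K_p = g(X)·P^{-2}, P = (g/K_p)^(1/2) = (0.3456/0.0161)^(1/2) = 4.63 atm.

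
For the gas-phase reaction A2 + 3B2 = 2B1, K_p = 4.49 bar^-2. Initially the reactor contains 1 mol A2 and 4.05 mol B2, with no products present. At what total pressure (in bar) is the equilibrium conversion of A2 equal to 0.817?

P = 3.05 bar

Basis: 1 mol A2 initially; let X = conversion of A2. Extent ξ = X.
At extent ξ: n_A2 = 1 − X; n_B2 = 4.05 − 3X; n_B1 = 2X.
Summing: n_T = 5.05 − 2X.
K_p = p_B1^2 / (p_A2 p_B2^3) with p_i = (n_i/n_T)·P.
At X = 0.817: the mole-fraction product g(X) = Π y_i^ν_i = 41.64. Since K_p = g(X)·P^{-2}, P = (g/K_p)^(1/2) = (41.64/4.49)^(1/2) = 3.05 bar.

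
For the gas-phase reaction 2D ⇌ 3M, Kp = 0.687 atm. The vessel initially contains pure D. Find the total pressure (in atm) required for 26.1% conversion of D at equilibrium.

Basis: 1 mol D initially; let X = conversion of D. Extent ξ = 0.5X.
At extent ξ: n_D = 1 − X; n_M = 1.5X.
Total moles n_T = 1 + 0.5X.
Kp = p_M^3 / (p_D^2) with p_i = (n_i/n_T)·P.
At X = 0.261: the mole-fraction product g(X) = Π y_i^ν_i = 0.09719. Since Kp = g(X)·P^{1}, P = (Kp/g)^(1/1) = (0.687/0.09719)^(1/1) = 7.07 atm.

P = 7.07 atm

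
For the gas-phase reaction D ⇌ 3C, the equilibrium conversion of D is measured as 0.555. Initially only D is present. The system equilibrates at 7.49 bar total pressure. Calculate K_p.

K_p = 131 bar^2

Take 1 mol D as basis and let X be its fractional conversion, so ξ = X.
At extent ξ: n_D = 1 − X; n_C = 3X.
n_T = Σnᵢ = 1 + 2X.
At X = 0.555: n_D = 0.445, n_C = 1.67, n_T = 2.11.
p_i = (n_i/n_T)·P. K_p = p_C^3 / (p_D) = 131 bar^2.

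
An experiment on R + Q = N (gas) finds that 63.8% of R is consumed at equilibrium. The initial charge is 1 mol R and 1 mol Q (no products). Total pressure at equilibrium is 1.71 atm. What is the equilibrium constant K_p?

Let X = conversion of R (basis 1 mol R); extent of reaction ξ = X.
Species balance: n_R = 1 − X; n_Q = 1 − X; n_N = X.
Total moles n_T = 2 − X.
At X = 0.638: n_R = 0.362, n_Q = 0.362, n_N = 0.638, n_T = 1.36.
p_i = (n_i/n_T)·P. K_p = p_N / (p_R p_Q) = 3.88 atm^-1.

K_p = 3.88 atm^-1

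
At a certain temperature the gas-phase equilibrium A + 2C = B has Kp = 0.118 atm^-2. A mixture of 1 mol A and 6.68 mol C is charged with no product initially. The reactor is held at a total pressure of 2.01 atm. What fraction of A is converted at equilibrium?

Basis: 1 mol A initially; let X = conversion of A. Extent ξ = X.
Moles: n_A = 1 − X; n_C = 6.68 − 2X; n_B = X.
Total moles n_T = 7.68 − 2X.
With p_i = (n_i/n_T)P, Kp = p_B / (p_A p_C^2).
This yields a degree-3 equation in X; solving on (0,1), X = 0.261.

X = 0.261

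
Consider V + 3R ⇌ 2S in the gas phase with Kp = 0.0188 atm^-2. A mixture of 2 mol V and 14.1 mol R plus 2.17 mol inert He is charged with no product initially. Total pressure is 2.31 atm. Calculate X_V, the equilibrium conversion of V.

X = 0.251

Let X = conversion of V (basis 2 mol V); extent of reaction ξ = 2X.
At extent ξ: n_V = 2 − 2X; n_R = 14.1 − 6X; n_S = 4X; n_I = 2.17 (inert).
n_T = Σnᵢ = 18.3 − 4X.
y_i = n_i/n_T, p_i = y_i·P. Kp = p_S^2 / (p_V p_R^3).
Setting this equal to 0.0188 atm^-2 and taking the physical root (0 < X < 1) gives X = 0.251.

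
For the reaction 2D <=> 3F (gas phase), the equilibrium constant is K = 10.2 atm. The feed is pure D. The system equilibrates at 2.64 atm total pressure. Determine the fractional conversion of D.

Take 1 mol D as basis and let X be its fractional conversion, so ξ = 0.5X.
At extent ξ: n_D = 1 − X; n_F = 1.5X.
Total moles n_T = 1 + 0.5X.
y_i = n_i/n_T, p_i = y_i·P. K = p_F^3 / (p_D^2).
Equating to 10.2 atm and solving on 0 < X < 1: X = 0.610.

X = 0.610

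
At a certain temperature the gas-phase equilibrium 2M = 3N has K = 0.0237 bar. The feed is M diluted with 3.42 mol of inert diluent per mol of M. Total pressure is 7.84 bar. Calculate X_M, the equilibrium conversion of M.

Basis: 1 mol M initially; let X = conversion of M. Extent ξ = 0.5X.
At extent ξ: n_M = 1 − X; n_N = 1.5X; n_I = 3.42 (inert).
n_T = Σnᵢ = 4.42 + 0.5X.
y_i = n_i/n_T, p_i = y_i·P. K = p_N^3 / (p_M^2).
Substituting and setting equal to 0.0237 bar gives a polynomial in X; the root in (0,1) is X = 0.143.

X = 0.143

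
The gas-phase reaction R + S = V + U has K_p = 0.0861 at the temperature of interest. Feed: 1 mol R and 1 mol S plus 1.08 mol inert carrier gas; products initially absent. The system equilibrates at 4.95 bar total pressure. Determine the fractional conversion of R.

X = 0.227

Take 1 mol R as basis and let X be its fractional conversion, so ξ = X.
Moles: n_R = 1 − X; n_S = 1 − X; n_V = X; n_U = X; n_I = 1.08 (inert).
Total moles n_T = 3.08 (Δν = 0, constant).
With p_i = (n_i/n_T)P, K_p = p_V p_U / (p_R p_S).
This yields a degree-2 equation in X; solving on (0,1), X = 0.227.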